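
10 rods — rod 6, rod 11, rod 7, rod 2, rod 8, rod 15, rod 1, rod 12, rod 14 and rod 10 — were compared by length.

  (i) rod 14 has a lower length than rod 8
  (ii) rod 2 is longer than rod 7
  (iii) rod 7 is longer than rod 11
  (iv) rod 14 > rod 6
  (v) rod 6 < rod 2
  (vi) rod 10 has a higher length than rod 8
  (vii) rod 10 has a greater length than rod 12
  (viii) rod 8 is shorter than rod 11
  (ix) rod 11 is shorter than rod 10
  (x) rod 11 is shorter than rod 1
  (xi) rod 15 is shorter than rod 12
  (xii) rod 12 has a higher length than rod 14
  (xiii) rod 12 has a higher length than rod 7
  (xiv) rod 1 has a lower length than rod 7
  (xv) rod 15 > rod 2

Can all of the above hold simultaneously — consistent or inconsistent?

consistent

Every relation is compatible with rod 6 < rod 14 < rod 8 < rod 11 < rod 1 < rod 7 < rod 2 < rod 15 < rod 12 < rod 10; the set is consistent.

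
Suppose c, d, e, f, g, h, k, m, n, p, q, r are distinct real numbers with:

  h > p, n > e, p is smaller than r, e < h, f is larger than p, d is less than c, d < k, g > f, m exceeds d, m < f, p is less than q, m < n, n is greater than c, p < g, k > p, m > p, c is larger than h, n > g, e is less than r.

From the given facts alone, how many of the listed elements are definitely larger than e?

4

From e the given relations immediately reach h, n, r.
From those, c — 4 in total.
No other element is forced above e by the given relations, so the count is 4.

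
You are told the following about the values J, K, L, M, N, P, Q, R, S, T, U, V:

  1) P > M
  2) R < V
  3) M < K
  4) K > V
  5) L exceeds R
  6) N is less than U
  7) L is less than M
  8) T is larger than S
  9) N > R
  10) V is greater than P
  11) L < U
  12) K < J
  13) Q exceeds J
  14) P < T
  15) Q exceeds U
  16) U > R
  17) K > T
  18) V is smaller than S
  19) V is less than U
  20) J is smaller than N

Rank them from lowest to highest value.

R < L < M < P < V < S < T < K < J < N < U < Q

Each adjacent pair is fixed by a given relation: R < L; L < M; M < P; P < V; V < S; S < T; T < K; K < J; J < N; N < U; U < Q. Chaining them end to end gives the full order.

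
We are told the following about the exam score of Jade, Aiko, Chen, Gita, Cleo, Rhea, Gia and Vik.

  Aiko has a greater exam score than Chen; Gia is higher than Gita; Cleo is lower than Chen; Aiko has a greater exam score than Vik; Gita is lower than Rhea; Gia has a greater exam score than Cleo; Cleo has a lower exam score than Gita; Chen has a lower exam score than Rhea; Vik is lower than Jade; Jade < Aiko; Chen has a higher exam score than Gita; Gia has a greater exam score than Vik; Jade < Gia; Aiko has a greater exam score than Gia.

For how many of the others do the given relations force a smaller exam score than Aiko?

6

Directly below Aiko: Vik, Chen, Jade, Gia.
One step further: Cleo, Gita (6 so far).
No other element is forced below Aiko by the given relations, so the count is 6.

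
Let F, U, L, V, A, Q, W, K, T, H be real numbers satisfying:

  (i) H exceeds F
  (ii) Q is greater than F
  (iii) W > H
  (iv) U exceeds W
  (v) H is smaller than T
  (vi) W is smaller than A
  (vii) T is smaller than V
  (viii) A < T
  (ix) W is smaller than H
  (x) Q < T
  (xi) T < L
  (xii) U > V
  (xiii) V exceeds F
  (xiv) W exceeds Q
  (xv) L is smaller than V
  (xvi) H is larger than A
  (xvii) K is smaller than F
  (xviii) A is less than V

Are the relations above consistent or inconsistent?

We have H < W stated directly, yet also W < A < H by chaining the others — so W < H. Contradiction.

inconsistent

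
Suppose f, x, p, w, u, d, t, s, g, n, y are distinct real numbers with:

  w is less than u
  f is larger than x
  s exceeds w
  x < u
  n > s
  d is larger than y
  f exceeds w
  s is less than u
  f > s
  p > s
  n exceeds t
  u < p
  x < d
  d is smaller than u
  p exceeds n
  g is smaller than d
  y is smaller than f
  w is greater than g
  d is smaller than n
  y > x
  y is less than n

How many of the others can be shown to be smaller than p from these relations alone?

9

From p the given relations immediately reach s, n, u.
From those, w, x, y, d, t — 8 in total.
From those, g — 9 in total.
No other element is forced below p by the given relations, so the count is 9.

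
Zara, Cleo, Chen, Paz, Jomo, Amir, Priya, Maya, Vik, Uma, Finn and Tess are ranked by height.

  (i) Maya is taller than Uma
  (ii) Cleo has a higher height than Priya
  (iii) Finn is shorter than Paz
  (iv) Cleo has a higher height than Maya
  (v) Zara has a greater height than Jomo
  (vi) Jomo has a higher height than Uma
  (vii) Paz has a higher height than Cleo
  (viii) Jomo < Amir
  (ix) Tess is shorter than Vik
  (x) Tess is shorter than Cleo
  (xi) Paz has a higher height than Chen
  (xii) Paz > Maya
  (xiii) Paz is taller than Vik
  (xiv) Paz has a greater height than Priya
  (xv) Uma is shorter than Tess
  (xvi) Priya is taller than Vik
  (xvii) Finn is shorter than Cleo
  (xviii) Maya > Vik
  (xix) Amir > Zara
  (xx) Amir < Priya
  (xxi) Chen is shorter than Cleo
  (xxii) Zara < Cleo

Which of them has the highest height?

Chaining downward from Paz: directly below it, Finn, Vik, Maya, Chen, Priya, Cleo; then Uma, Tess, Zara, Amir; then Jomo.
That covers every other element, and nothing is given above Paz, so Paz is the highest height.

Paz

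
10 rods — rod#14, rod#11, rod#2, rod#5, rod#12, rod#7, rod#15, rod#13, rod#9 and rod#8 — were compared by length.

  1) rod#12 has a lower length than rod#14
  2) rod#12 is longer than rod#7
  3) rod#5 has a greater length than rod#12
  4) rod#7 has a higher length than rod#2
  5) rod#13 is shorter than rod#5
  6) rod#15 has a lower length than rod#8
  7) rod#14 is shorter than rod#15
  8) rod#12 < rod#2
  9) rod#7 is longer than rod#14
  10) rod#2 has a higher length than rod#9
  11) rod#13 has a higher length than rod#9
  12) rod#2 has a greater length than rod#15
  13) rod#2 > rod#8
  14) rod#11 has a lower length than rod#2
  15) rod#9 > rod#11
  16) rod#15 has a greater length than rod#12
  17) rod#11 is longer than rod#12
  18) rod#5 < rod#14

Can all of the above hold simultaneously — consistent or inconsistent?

inconsistent

We have rod#7 < rod#12 stated directly, yet also rod#12 < rod#11 < rod#9 < rod#13 < rod#5 < rod#14 < rod#15 < rod#8 < rod#2 < rod#7 by chaining the others — so rod#12 < rod#7. Contradiction.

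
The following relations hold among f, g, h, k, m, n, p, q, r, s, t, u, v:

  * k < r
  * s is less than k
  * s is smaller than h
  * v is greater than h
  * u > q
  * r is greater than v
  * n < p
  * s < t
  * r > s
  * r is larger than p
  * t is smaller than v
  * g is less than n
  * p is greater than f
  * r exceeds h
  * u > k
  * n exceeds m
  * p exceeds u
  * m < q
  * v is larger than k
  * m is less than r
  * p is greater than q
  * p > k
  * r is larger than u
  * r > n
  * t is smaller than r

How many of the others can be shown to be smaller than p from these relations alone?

Directly below p: f, q, k, u, n.
One step further: g, s, m (8 so far).
No other element is forced below p by the given relations, so the count is 8.

8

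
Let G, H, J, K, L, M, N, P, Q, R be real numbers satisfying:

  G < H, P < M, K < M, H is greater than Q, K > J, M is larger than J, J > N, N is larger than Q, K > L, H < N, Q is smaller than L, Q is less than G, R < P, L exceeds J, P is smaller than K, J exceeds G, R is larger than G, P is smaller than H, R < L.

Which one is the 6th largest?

The consecutive relations fix a unique order: Q < G < R < P < H < N < J < L < K < M.
Counting 6 from the largest end gives H.

H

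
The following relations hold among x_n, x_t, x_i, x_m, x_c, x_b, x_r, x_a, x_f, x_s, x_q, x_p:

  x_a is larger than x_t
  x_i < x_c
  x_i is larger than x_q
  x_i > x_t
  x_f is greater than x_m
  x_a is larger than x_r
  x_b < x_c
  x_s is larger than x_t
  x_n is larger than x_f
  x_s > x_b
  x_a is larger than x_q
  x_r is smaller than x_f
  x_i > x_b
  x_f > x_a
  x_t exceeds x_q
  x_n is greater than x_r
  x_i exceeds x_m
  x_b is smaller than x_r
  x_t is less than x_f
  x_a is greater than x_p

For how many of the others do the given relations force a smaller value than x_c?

5

From x_c the given relations immediately reach x_b, x_i.
From those, x_m, x_q, x_t — 5 in total.
Nothing else is reachable below x_c; 5 in all.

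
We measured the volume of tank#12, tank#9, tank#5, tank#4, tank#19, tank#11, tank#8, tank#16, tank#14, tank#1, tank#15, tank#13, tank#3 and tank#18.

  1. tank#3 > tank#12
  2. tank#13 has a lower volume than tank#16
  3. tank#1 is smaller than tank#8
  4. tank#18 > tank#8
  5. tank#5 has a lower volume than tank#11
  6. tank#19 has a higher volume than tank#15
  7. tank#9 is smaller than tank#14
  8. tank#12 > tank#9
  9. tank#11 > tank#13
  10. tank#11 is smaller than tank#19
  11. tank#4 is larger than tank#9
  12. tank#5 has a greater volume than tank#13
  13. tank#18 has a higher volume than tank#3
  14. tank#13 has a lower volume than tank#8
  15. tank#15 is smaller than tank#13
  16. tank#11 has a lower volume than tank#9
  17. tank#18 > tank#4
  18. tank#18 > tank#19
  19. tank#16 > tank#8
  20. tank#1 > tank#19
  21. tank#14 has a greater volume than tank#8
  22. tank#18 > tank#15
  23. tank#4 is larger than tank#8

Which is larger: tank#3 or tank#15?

tank#3

tank#15 < tank#13 and tank#13 < tank#5 give tank#15 < tank#5.
With tank#5 < tank#11: tank#15 < tank#13 < tank#5 < tank#11.
Then tank#11 < tank#9 extends the chain to tank#9.
With tank#9 < tank#12: tank#15 < tank#13 < tank#5 < tank#11 < tank#9 < tank#12.
With tank#12 < tank#3: tank#15 < tank#13 < tank#5 < tank#11 < tank#9 < tank#12 < tank#3.
So tank#15 < tank#3; tank#3 is the larger of the two.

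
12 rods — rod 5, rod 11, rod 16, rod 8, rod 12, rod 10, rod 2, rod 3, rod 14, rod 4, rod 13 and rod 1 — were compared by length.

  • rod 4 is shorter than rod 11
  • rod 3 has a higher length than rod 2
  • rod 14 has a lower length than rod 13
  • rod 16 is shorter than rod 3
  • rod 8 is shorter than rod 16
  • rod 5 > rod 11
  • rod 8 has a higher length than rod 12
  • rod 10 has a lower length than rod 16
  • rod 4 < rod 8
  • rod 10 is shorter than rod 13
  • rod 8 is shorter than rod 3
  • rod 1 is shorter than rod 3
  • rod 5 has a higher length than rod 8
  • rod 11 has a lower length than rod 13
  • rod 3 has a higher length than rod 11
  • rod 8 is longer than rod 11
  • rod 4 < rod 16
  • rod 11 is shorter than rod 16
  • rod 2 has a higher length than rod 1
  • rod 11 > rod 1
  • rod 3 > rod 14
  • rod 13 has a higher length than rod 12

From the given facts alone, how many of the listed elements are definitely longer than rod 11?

5

Directly above rod 11: rod 8, rod 16, rod 13, rod 5, rod 3.
Nothing else is reachable above rod 11; 5 in all.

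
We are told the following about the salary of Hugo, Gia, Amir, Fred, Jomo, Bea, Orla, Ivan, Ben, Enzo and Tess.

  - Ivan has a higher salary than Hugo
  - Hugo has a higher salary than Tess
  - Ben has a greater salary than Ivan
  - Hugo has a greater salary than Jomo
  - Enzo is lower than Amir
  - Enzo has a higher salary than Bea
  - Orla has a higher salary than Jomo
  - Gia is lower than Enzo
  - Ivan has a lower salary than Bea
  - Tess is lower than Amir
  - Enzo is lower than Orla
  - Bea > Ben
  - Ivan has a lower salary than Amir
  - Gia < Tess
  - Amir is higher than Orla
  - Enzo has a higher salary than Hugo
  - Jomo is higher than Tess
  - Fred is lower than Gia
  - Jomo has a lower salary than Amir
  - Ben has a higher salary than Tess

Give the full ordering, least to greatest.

Nothing is placed below Fred, so it is least; from there Fred < Gia; Gia < Tess; Tess < Jomo; Jomo < Hugo; Hugo < Ivan; Ivan < Ben; Ben < Bea; Bea < Enzo; Enzo < Orla; Orla < Amir, each given directly.

Fred < Gia < Tess < Jomo < Hugo < Ivan < Ben < Bea < Enzo < Orla < Amir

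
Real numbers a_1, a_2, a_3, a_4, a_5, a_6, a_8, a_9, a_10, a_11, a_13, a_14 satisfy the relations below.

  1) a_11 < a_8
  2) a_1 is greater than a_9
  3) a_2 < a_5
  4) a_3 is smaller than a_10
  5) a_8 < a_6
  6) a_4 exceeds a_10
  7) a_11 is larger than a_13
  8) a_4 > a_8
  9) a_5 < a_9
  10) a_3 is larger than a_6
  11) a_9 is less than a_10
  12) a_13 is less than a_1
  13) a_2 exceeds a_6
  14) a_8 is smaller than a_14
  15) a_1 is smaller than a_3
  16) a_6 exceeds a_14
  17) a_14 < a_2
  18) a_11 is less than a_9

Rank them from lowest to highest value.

a_13 < a_11 < a_8 < a_14 < a_6 < a_2 < a_5 < a_9 < a_1 < a_3 < a_10 < a_4

The consecutive links are each given: a_13 < a_11; a_11 < a_8; a_8 < a_14; a_14 < a_6; a_6 < a_2; a_2 < a_5; a_5 < a_9; a_9 < a_1; a_1 < a_3; a_3 < a_10; a_10 < a_4.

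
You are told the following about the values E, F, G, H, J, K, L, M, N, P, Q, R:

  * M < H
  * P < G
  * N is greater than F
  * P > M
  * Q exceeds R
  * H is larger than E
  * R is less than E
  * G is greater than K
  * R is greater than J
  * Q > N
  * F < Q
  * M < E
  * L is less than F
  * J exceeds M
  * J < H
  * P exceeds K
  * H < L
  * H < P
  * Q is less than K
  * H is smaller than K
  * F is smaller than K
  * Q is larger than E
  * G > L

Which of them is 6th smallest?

L

Chaining the given pairs: M < J < R < E < H < L < F < N < Q < K < P < G.
Counting 6 from the smallest end gives L.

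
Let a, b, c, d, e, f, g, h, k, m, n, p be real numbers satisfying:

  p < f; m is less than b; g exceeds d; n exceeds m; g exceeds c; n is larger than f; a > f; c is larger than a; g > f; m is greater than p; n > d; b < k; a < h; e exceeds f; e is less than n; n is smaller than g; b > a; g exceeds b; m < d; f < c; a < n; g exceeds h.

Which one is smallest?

p

f is not least since p < f; m is not least since p < m; a is not least since f < a; d is not least since m < d; c is not least since f < c; b is not least since a < b; h is not least since a < h; k is not least since b < k; e is not least since f < e; n is not least since a < n; g is not least since b < g.
Only p has nothing below it, so p is the smallest.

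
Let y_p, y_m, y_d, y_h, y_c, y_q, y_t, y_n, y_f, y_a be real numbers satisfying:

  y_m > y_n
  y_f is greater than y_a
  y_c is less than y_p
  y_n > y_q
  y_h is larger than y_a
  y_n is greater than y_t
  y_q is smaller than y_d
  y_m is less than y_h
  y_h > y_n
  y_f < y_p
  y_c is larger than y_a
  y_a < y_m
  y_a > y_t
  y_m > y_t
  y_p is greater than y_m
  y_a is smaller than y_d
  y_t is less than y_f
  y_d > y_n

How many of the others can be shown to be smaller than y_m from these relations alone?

4

The elements the relations force below y_m are y_q, y_t, y_a, y_n — no chain reaches any other.
That is 4.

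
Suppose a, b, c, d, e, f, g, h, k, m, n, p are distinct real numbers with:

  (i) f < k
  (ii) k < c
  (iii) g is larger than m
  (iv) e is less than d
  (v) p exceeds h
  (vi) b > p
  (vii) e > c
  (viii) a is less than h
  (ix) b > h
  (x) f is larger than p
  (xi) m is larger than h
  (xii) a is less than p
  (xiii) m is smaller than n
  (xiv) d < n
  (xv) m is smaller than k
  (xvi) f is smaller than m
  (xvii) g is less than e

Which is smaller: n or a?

a < p < f < m < g < e < d < n, by transitivity through p, f, m, g, e, d.
So a < n; a is the smaller of the two.

a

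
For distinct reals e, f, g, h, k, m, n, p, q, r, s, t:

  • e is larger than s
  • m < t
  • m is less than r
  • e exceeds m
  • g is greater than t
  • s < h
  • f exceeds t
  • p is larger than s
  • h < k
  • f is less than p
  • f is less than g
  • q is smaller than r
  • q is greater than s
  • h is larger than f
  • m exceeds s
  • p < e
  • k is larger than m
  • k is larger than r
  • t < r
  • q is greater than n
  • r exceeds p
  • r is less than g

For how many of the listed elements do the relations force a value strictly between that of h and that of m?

The relations place m below h. An element lies strictly between them when it is forced above m and also forced below h.
Above m: {t, f, p, r, e, g, k}. Below h: {s, t, f}.
Intersection: {t, f} — 2.

2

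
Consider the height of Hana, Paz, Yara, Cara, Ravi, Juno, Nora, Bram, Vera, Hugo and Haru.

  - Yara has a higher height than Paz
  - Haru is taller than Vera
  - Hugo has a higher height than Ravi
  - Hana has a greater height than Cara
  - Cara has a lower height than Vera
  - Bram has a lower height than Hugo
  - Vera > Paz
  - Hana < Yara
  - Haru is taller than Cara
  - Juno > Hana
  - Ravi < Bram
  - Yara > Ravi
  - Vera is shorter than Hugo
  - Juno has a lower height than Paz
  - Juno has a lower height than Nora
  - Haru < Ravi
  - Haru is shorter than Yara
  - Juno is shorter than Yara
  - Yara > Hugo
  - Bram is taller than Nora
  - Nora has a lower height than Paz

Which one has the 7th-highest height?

Paz

The consecutive relations fix a unique order: Cara < Hana < Juno < Nora < Paz < Vera < Haru < Ravi < Bram < Hugo < Yara.
Counting 7 from the largest end gives Paz.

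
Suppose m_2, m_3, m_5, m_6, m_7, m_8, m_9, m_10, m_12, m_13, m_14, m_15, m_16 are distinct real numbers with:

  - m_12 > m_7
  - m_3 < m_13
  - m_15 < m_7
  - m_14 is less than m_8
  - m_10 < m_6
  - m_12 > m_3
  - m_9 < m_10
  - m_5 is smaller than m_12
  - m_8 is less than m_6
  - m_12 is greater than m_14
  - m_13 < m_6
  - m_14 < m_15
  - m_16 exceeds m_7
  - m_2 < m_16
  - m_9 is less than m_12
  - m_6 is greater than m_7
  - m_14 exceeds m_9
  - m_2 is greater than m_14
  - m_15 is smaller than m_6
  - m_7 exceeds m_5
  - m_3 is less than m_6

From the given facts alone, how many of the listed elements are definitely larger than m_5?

From m_5 the given relations immediately reach m_7, m_12.
From those, m_16, m_6 — 4 in total.
Nothing else is reachable above m_5; 4 in all.

4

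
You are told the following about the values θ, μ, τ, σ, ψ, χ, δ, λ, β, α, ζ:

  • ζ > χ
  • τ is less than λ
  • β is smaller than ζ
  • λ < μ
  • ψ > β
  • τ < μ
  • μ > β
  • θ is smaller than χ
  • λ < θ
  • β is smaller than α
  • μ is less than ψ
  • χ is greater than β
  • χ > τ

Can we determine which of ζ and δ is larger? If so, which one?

Following every chain through δ: nothing is chained to δ.
ζ is not reached, and no chain runs the other way from ζ to δ.
So the given relations leave the order of δ and ζ undetermined.

undetermined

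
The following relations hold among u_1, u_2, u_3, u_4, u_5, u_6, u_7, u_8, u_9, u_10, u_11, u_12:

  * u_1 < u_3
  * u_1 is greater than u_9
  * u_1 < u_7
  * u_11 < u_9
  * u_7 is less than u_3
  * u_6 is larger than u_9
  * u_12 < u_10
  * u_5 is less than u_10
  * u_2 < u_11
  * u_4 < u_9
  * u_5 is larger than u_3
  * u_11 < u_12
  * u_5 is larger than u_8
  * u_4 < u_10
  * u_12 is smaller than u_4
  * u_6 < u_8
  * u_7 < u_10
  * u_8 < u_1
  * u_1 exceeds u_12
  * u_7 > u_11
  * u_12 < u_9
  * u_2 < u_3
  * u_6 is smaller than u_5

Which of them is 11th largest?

Chaining the given pairs: u_2 < u_11 < u_12 < u_4 < u_9 < u_6 < u_8 < u_1 < u_7 < u_3 < u_5 < u_10.
Counting 11 from the largest end gives u_11.

u_11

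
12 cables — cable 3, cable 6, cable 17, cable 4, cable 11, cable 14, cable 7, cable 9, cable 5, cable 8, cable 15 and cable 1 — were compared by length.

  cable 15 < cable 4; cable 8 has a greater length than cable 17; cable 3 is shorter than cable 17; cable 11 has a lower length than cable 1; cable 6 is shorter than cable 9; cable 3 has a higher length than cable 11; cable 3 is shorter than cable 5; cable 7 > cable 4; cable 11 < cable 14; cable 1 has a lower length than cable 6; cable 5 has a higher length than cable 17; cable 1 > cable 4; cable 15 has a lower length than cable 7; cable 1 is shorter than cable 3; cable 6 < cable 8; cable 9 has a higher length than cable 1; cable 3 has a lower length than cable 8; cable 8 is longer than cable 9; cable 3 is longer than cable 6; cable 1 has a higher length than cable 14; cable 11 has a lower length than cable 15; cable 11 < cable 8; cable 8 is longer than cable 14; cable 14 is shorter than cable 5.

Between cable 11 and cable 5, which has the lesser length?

cable 11

The relevant relations are cable 11 < cable 15; cable 15 < cable 4; cable 4 < cable 1; cable 1 < cable 6; cable 6 < cable 3; cable 3 < cable 5.
Chaining these gives cable 11 < cable 15 < cable 4 < cable 1 < cable 6 < cable 3 < cable 5.
So cable 11 < cable 5; cable 11 is the shorter of the two.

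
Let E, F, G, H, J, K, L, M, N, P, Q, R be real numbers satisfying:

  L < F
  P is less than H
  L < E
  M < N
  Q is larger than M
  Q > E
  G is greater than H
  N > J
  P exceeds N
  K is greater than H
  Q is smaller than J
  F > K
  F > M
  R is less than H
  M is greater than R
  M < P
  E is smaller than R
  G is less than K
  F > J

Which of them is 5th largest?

P

The consecutive relations fix a unique order: L < E < R < M < Q < J < N < P < H < G < K < F.
Counting 5 from the largest end gives P.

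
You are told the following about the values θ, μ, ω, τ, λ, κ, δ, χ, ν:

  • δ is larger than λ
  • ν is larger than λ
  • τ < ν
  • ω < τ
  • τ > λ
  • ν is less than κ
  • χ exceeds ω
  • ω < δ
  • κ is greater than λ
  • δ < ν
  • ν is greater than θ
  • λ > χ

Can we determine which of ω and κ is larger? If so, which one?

κ

The relevant relations are ω < χ; χ < λ; λ < δ; δ < ν; ν < κ.
Chaining these gives ω < χ < λ < δ < ν < κ.
So κ is larger.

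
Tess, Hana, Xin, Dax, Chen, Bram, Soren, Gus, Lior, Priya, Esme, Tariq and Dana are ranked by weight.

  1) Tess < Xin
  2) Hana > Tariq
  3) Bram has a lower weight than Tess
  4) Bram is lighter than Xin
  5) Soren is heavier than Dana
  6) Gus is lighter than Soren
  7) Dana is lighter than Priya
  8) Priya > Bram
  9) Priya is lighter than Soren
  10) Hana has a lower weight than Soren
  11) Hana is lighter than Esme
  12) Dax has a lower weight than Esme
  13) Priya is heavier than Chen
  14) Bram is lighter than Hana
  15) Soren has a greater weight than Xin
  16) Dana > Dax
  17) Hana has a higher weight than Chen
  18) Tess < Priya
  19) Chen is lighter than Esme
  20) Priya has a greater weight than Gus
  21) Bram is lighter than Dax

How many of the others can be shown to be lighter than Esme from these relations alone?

5

The elements the relations force below Esme are Bram, Tariq, Dax, Chen, Hana — no chain reaches any other.
That is 5.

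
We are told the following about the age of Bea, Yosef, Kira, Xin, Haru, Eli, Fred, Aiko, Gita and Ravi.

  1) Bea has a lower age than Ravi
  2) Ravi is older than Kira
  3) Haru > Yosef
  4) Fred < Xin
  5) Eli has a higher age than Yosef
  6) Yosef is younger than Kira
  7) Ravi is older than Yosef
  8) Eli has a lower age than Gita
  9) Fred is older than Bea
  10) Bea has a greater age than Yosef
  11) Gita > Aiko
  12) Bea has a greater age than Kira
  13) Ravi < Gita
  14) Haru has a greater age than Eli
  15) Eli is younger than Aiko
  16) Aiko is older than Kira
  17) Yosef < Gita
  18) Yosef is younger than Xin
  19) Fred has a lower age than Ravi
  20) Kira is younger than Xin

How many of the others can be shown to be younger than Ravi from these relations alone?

4

Directly below Ravi: Yosef, Kira, Bea, Fred.
No other element is forced below Ravi by the given relations, so the count is 4.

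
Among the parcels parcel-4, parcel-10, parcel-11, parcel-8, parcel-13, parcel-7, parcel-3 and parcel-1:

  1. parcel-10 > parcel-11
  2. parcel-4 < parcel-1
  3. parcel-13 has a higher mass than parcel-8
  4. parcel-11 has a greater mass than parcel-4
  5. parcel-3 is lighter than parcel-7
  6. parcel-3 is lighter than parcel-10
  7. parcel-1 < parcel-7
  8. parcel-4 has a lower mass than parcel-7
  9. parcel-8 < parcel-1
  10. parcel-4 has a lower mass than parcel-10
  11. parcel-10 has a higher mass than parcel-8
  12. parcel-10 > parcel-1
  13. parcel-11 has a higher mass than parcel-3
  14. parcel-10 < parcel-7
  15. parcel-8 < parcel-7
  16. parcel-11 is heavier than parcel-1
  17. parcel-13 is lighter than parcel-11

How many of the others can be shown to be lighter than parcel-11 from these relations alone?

5

Directly below parcel-11: parcel-3, parcel-13, parcel-4, parcel-1.
One step further: parcel-8 (5 so far).
No other element is forced below parcel-11 by the given relations, so the count is 5.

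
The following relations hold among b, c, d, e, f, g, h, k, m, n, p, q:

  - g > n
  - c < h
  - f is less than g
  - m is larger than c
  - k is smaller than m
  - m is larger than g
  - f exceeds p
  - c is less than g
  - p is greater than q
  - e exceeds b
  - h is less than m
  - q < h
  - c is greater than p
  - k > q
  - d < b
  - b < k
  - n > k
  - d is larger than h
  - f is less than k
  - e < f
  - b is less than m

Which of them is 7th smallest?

The consecutive relations fix a unique order: q < p < c < h < d < b < e < f < k < n < g < m.
The 7th smallest is e.

e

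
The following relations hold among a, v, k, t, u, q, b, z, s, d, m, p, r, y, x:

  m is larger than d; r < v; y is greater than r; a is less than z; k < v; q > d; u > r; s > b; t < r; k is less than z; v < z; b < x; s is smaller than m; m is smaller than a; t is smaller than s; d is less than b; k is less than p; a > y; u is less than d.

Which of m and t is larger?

m

The relevant relations are t < r; r < u; u < d; d < b; b < s; s < m.
Chaining these gives t < r < u < d < b < s < m.
So t < m; m is the larger of the two.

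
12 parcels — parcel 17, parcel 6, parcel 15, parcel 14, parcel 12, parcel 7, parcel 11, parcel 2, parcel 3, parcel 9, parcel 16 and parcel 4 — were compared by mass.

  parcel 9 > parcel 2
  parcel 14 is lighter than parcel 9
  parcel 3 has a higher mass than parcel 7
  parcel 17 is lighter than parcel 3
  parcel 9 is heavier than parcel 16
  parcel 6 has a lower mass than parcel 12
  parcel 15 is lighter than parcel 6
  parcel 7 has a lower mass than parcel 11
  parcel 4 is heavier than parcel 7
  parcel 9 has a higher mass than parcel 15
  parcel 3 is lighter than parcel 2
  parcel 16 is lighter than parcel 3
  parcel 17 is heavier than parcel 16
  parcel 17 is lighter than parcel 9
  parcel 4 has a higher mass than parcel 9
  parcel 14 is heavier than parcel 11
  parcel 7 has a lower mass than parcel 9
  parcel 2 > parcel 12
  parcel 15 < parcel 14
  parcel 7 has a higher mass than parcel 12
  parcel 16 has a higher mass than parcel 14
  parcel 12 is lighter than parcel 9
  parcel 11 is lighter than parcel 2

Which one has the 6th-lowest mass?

parcel 14

Piecing the relations together gives one ordering: parcel 15 < parcel 6 < parcel 12 < parcel 7 < parcel 11 < parcel 14 < parcel 16 < parcel 17 < parcel 3 < parcel 2 < parcel 9 < parcel 4.
The 6th smallest is parcel 14.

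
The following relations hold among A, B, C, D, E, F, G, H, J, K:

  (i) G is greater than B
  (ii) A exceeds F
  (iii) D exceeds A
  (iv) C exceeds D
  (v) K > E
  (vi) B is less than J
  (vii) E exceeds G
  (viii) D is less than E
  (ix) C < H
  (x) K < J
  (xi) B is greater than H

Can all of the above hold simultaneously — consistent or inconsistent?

Every relation is compatible with F < A < D < C < H < B < G < E < K < J; the set is consistent.

consistent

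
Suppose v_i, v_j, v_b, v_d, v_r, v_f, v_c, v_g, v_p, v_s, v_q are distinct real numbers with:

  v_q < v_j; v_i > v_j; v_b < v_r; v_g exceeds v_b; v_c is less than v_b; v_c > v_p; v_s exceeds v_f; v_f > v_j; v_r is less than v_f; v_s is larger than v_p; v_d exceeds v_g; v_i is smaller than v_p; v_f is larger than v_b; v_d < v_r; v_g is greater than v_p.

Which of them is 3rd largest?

Piecing the relations together gives one ordering: v_q < v_j < v_i < v_p < v_c < v_b < v_g < v_d < v_r < v_f < v_s.
The 3rd largest is v_r.

v_r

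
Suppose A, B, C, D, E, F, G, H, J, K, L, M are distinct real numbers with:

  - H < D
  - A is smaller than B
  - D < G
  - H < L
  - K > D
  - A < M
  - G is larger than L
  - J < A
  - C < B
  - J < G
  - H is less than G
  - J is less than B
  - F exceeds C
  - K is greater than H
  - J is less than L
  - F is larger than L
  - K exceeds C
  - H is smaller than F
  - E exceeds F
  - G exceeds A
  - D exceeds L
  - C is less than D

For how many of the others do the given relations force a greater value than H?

6

The elements the relations force above H are L, D, F, K, G, E — no chain reaches any other.
That is 6.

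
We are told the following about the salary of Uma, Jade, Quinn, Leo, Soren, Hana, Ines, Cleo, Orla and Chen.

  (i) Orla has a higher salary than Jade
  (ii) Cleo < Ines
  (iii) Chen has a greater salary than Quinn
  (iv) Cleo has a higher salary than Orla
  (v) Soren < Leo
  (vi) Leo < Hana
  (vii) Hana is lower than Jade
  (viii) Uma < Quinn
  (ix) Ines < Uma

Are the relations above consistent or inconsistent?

The single ordering Soren < Leo < Hana < Jade < Orla < Cleo < Ines < Uma < Quinn < Chen satisfies every listed relation, so no contradiction arises.

consistent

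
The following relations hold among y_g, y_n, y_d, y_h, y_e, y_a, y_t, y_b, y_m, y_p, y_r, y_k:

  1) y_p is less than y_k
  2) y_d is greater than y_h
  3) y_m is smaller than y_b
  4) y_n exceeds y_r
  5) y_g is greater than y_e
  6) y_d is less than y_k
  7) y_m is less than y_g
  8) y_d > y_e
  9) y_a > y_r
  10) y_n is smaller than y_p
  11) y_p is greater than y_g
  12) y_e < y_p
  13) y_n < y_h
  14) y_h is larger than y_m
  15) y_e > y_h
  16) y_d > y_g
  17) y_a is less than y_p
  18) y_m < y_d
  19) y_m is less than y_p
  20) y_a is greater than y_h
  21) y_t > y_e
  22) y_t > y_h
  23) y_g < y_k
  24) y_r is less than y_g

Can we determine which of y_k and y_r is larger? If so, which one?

y_r < y_n < y_h < y_e < y_g < y_d < y_k, by transitivity through y_n, y_h, y_e, y_g, y_d.
So y_k is larger.

y_k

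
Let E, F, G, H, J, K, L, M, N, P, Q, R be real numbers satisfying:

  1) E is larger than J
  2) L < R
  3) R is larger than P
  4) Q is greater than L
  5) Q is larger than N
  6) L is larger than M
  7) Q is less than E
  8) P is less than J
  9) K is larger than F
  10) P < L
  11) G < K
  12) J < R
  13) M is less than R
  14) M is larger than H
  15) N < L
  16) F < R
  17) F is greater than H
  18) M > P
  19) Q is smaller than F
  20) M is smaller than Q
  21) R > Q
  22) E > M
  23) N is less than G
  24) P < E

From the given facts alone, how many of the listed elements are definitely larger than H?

The elements the relations force above H are M, L, Q, F, E, R, K — no chain reaches any other.
That is 7.

7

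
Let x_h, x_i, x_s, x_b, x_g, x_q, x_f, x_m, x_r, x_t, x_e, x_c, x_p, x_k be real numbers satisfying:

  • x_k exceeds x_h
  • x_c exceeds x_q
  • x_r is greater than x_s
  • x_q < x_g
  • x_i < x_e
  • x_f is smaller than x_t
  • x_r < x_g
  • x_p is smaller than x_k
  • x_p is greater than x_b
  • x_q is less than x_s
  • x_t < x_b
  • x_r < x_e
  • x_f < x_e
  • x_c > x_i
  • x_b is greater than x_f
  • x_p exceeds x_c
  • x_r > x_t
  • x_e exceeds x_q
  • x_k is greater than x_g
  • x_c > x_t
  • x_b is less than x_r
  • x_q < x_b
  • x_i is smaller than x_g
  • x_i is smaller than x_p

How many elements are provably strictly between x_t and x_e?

2

The relations place x_t below x_e. An element lies strictly between them when it is forced above x_t and also forced below x_e.
Above x_t: {x_c, x_b, x_p, x_r, x_g, x_k}. Below x_e: {x_f, x_i, x_q, x_s, x_b, x_r}.
Intersection: {x_b, x_r} — 2.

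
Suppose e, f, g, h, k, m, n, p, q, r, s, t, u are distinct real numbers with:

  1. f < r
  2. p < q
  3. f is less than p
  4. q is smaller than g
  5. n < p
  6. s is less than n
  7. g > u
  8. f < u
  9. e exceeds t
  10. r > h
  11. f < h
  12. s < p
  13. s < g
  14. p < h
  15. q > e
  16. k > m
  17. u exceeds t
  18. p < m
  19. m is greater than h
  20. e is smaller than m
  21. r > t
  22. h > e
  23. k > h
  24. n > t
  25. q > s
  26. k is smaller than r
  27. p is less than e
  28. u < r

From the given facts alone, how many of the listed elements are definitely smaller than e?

From e the given relations immediately reach t, p.
From those, f, s, n — 5 in total.
Nothing else is reachable below e; 5 in all.

5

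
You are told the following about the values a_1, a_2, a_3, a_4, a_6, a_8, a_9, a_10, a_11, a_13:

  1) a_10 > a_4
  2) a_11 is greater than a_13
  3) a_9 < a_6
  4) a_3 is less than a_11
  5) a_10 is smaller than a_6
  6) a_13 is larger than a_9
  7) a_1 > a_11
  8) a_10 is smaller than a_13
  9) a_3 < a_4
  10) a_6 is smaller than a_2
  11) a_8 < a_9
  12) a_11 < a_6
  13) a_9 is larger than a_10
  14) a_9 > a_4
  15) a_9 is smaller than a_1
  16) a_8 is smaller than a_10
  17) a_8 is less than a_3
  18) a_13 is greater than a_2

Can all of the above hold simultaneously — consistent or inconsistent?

Chaining the given relations yields a_6 < a_2 < a_13 < a_11, so a_6 < a_11. But one relation states a_11 < a_6. These cannot both hold.

inconsistent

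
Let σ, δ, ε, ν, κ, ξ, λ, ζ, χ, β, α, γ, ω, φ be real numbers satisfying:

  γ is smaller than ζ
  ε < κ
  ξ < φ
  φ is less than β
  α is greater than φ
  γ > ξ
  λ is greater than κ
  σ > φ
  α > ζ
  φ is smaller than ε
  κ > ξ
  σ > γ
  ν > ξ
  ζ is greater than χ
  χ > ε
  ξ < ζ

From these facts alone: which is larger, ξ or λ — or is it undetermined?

The relevant relations are ξ < φ; φ < ε; ε < κ; κ < λ.
Chaining these gives ξ < φ < ε < κ < λ.
So λ is larger.

λ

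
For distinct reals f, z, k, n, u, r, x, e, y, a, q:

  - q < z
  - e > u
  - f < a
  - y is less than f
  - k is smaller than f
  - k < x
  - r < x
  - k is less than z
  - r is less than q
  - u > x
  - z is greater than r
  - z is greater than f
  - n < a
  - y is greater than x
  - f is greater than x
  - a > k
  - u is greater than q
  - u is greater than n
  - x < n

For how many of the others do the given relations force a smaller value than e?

6

Directly below e: u.
One step further: x, q, n (4 so far).
One step further: r, k (6 so far).
Nothing else is reachable below e; 6 in all.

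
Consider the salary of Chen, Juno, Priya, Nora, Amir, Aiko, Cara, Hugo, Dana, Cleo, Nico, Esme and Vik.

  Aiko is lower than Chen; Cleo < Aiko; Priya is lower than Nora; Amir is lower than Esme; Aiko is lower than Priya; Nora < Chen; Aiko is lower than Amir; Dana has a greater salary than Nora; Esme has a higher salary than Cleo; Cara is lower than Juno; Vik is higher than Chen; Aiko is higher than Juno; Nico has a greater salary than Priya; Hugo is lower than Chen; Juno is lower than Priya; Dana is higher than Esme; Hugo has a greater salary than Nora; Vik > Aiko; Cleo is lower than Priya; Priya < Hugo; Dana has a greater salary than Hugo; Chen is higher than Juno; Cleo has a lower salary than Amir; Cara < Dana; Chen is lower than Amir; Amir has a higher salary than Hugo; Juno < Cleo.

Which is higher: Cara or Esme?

Esme

Link the given pairs in sequence: Cara < Juno; Juno < Cleo; Cleo < Aiko; Aiko < Priya; Priya < Nora; Nora < Hugo; Hugo < Chen; Chen < Amir; Amir < Esme.
Together: Cara < Juno < Cleo < Aiko < Priya < Nora < Hugo < Chen < Amir < Esme.
So Cara < Esme; Esme is the higher of the two.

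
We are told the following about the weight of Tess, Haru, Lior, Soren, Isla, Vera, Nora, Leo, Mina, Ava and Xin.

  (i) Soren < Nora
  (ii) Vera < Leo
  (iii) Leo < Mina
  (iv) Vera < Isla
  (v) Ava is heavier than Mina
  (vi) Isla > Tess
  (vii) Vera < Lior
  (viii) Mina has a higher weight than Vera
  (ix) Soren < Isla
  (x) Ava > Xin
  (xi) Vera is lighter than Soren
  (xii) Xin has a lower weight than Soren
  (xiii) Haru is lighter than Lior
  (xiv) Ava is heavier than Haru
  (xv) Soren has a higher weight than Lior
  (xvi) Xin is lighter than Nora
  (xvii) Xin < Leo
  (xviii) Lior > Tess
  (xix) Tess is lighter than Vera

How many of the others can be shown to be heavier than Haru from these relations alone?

5

The elements the relations force above Haru are Lior, Soren, Isla, Nora, Ava — no chain reaches any other.
That is 5.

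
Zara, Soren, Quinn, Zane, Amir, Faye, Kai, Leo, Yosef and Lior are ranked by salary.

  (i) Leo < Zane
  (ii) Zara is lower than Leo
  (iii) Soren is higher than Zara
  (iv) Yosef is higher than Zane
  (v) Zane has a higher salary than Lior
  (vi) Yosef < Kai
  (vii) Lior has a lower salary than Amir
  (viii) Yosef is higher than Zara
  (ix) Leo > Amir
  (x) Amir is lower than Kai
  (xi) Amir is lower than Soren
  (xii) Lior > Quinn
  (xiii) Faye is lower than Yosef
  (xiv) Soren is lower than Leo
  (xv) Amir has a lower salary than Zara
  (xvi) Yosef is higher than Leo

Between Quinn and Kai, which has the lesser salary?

Quinn

Quinn < Lior and Lior < Amir give Quinn < Amir.
With Amir < Soren: Quinn < Lior < Amir < Soren.
With Soren < Leo: Quinn < Lior < Amir < Soren < Leo.
Then Leo < Zane extends the chain to Zane.
With Zane < Yosef: Quinn < Lior < Amir < Soren < Leo < Zane < Yosef.
Then Yosef < Kai extends the chain to Kai.
So Quinn < Kai; Quinn is the lower of the two.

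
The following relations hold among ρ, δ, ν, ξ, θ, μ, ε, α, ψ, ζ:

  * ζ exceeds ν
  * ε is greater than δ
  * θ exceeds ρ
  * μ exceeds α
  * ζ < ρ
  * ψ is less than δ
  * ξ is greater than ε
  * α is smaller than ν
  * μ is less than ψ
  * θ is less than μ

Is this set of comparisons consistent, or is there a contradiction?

The single ordering α < ν < ζ < ρ < θ < μ < ψ < δ < ε < ξ satisfies every listed relation, so no contradiction arises.

consistent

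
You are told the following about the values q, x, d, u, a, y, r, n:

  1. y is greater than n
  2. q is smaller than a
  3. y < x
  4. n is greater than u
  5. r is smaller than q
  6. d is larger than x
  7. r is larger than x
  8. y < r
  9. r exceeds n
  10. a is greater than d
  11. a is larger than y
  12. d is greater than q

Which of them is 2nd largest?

Chaining the given pairs: u < n < y < x < r < q < d < a.
Counting 2 from the largest end gives d.

d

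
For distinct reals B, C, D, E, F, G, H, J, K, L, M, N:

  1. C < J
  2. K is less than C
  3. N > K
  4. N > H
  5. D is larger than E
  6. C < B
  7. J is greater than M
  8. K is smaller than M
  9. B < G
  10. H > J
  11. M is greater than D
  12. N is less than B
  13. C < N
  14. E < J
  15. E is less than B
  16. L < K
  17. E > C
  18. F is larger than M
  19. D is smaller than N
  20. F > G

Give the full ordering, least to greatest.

L < K < C < E < D < M < J < H < N < B < G < F

The consecutive links are each given: L < K; K < C; C < E; E < D; D < M; M < J; J < H; H < N; N < B; B < G; G < F.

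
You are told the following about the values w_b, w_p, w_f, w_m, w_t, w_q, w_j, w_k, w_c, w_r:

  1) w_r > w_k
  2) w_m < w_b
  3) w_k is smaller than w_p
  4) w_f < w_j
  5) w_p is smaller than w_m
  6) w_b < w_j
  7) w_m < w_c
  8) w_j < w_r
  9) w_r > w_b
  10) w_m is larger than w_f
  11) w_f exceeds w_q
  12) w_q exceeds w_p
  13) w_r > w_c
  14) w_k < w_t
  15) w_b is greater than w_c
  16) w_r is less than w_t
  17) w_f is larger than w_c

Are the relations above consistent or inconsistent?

inconsistent

Chaining the given relations yields w_f < w_m < w_c, so w_f < w_c. But one relation states w_c < w_f. These cannot both hold.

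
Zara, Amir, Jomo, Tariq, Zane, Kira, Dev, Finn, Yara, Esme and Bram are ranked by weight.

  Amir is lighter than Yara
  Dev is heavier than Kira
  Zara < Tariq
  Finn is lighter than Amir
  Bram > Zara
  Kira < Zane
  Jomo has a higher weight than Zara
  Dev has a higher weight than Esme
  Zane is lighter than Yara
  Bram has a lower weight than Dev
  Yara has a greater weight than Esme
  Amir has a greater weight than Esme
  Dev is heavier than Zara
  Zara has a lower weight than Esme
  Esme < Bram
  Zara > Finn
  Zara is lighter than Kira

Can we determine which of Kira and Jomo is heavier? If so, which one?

Following every chain through Jomo: below Jomo we get Finn, Zara.
Kira is not reached, and no chain runs the other way from Kira to Jomo.
So the given relations leave the order of Jomo and Kira undetermined.

undetermined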